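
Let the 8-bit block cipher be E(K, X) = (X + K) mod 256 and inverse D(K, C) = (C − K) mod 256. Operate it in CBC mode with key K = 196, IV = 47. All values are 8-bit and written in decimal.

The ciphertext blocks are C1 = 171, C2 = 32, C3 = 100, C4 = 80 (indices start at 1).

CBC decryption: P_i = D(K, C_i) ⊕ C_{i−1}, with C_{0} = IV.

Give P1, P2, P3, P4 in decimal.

P1: D(K, 171) = 231; 231 ⊕ 47 = 200.
P2: D(K, 32) = 92; 92 ⊕ 171 = 247.
P3: D(K, 100) = 160; 160 ⊕ 32 = 128.
P4: D(K, 80) = 140; 140 ⊕ 100 = 232.

P1 = 200, P2 = 247, P3 = 128, P4 = 232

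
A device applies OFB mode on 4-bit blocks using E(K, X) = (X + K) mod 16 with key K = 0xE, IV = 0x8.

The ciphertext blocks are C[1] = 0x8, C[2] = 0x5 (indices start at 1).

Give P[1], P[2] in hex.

P[1] = 0xE, P[2] = 0x1

OFB decryption: S_i = E(K, S_{i−1}) with S_{0} = IV; P_i = C_i ⊕ S_i.
P[1]: S = E(K, 0x8) = 0x6; 0x8 ⊕ 0x6 = 0xE.
P[2]: S = E(K, 0x6) = 0x4; 0x5 ⊕ 0x4 = 0x1.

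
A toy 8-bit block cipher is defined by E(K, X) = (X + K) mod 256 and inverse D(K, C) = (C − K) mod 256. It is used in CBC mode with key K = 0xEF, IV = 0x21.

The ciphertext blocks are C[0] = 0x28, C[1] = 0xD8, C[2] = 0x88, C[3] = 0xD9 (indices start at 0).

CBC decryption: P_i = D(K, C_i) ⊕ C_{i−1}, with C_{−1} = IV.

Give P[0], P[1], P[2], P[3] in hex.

P[0] = 0x18, P[1] = 0xC1, P[2] = 0x41, P[3] = 0x62

P[0]: D(K, 0x28) = 0x39; 0x39 ⊕ 0x21 = 0x18.
P[1]: D(K, 0xD8) = 0xE9; 0xE9 ⊕ 0x28 = 0xC1.
P[2]: D(K, 0x88) = 0x99; 0x99 ⊕ 0xD8 = 0x41.
P[3]: D(K, 0xD9) = 0xEA; 0xEA ⊕ 0x88 = 0x62.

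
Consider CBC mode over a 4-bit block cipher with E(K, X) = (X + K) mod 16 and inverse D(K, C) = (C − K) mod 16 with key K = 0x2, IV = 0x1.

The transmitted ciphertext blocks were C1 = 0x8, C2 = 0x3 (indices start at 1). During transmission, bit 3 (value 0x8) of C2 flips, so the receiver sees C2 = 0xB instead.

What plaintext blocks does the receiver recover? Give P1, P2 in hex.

CBC decryption: P_i = D(K, C_i) ⊕ C_{i−1}, with C_{0} = IV.
Only C2 changed, to 0xB. In CBC, a change in C_i garbles P_i and flips the same bit in P_{i+1}. Decrypting the received ciphertext:
P1: D(K, 0x8) = 0x6; 0x6 ⊕ 0x1 = 0x7.
P2: D(K, 0xB) = 0x9; 0x9 ⊕ 0x8 = 0x1.
Blocks that differ from the original plaintext: P2.

P1 = 0x7, P2 = 0x1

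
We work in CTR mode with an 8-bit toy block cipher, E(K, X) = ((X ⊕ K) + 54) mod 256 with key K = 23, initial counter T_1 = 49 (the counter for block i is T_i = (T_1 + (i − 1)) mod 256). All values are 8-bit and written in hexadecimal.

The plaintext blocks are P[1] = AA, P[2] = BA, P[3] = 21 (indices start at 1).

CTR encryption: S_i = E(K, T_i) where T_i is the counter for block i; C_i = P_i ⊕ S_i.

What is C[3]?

C[3] = 9D

C[1]: T = 49, S = E(K, T) = BE; AA ⊕ BE = 14.
C[2]: T = 4A, S = E(K, T) = BD; BA ⊕ BD = 07.
C[3]: T = 4B, S = E(K, T) = BC; 21 ⊕ BC = 9D.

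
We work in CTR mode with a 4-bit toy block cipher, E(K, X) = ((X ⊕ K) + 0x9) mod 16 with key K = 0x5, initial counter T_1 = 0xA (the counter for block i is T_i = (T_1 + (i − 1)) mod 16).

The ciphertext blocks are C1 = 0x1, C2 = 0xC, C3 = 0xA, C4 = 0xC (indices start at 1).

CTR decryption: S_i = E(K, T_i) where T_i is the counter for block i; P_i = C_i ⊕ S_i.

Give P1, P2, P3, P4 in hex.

P1 = 0x9, P2 = 0xB, P3 = 0x8, P4 = 0xD

P1: T = 0xA, S = E(K, T) = 0x8; 0x1 ⊕ 0x8 = 0x9.
P2: T = 0xB, S = E(K, T) = 0x7; 0xC ⊕ 0x7 = 0xB.
P3: T = 0xC, S = E(K, T) = 0x2; 0xA ⊕ 0x2 = 0x8.
P4: T = 0xD, S = E(K, T) = 0x1; 0xC ⊕ 0x1 = 0xD.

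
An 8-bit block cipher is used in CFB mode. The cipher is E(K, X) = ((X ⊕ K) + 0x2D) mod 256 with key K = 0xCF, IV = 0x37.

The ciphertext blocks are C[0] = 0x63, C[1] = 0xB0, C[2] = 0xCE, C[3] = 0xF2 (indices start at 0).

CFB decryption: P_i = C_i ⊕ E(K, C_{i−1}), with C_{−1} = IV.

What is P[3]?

P[3] = 0xDC

P[3]: E(K, 0xCE) = 0x2E; 0xF2 ⊕ 0x2E = 0xDC.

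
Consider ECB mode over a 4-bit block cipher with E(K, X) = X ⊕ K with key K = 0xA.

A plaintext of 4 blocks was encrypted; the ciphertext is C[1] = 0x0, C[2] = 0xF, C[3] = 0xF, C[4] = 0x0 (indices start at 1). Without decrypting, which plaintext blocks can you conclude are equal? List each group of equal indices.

ECB encrypts each block independently with the same key, so equal ciphertext blocks imply equal plaintext blocks.
C[1] = C[4] = 0x0, so P[1] = P[4].
C[2] = C[3] = 0xF, so P[2] = P[3].

P[1] = P[4]; P[2] = P[3]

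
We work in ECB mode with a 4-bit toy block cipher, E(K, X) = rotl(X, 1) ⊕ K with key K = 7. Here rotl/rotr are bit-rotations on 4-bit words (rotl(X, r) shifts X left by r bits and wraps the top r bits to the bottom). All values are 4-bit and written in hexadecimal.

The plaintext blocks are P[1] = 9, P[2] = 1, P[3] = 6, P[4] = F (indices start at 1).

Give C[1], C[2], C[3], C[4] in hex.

ECB encryption: C_i = E(K, P_i).
C[1]: E(K, 9) = 4.
C[2]: E(K, 1) = 5.
C[3]: E(K, 6) = B.
C[4]: E(K, F) = 8.

C[1] = 4, C[2] = 5, C[3] = B, C[4] = 8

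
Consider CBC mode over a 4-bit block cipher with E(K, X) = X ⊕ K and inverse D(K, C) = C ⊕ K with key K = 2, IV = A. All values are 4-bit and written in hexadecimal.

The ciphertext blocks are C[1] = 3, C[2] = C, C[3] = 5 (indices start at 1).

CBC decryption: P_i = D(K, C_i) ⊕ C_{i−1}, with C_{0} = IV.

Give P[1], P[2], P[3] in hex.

P[1] = B, P[2] = D, P[3] = B

P[1]: D(K, 3) = 1; 1 ⊕ A = B.
P[2]: D(K, C) = E; E ⊕ 3 = D.
P[3]: D(K, 5) = 7; 7 ⊕ C = B.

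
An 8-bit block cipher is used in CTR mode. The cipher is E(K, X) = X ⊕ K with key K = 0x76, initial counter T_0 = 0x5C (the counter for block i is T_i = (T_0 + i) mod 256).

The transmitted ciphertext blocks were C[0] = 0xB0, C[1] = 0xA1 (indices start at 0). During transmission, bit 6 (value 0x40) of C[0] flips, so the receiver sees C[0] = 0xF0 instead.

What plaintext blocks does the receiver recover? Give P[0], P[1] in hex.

P[0] = 0xDA, P[1] = 0x8A

CTR decryption: S_i = E(K, T_i) where T_i is the counter for block i; P_i = C_i ⊕ S_i.
Only C[0] changed, to 0xF0. In CTR, a change in C_i flips the same bit in P_i only; the keystream is unaffected. Decrypting the received ciphertext:
P[0]: T = 0x5C, S = E(K, T) = 0x2A; 0xF0 ⊕ 0x2A = 0xDA.
P[1]: T = 0x5D, S = E(K, T) = 0x2B; 0xA1 ⊕ 0x2B = 0x8A.
Blocks that differ from the original plaintext: P[0].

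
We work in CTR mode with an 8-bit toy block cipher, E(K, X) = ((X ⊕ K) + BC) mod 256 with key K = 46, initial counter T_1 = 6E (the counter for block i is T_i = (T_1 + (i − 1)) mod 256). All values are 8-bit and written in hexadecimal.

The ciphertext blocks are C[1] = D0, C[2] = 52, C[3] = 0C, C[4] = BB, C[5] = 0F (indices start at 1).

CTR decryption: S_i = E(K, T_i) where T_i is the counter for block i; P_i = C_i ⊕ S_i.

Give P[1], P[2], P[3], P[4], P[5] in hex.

P[1]: T = 6E, S = E(K, T) = E4; D0 ⊕ E4 = 34.
P[2]: T = 6F, S = E(K, T) = E5; 52 ⊕ E5 = B7.
P[3]: T = 70, S = E(K, T) = F2; 0C ⊕ F2 = FE.
P[4]: T = 71, S = E(K, T) = F3; BB ⊕ F3 = 48.
P[5]: T = 72, S = E(K, T) = F0; 0F ⊕ F0 = FF.

P[1] = 34, P[2] = B7, P[3] = FE, P[4] = 48, P[5] = FF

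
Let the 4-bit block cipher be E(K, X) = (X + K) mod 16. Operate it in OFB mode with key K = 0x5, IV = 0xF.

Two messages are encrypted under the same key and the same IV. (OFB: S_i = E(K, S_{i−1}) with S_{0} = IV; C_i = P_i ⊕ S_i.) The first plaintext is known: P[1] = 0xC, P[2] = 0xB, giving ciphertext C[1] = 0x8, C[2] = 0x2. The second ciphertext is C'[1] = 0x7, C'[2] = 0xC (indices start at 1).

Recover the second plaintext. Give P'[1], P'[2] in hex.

In OFB with a reused IV, both messages share the same keystream S_i, so C_i ⊕ C'_i = P_i ⊕ P'_i and thus P'_i = P_i ⊕ C_i ⊕ C'_i.
P'[1]: 0xC ⊕ 0x8 ⊕ 0x7 = 0x3.
P'[2]: 0xB ⊕ 0x2 ⊕ 0xC = 0x5.

P'[1] = 0x3, P'[2] = 0x5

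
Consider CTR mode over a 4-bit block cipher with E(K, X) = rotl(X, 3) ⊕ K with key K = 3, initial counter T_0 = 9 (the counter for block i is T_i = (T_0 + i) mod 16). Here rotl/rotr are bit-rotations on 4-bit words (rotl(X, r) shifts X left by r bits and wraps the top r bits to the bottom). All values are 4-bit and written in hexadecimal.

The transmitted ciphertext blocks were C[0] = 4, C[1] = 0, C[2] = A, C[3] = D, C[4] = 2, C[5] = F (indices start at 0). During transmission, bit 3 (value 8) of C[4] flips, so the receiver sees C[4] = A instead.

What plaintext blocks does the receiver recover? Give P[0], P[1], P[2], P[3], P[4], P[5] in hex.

CTR decryption: S_i = E(K, T_i) where T_i is the counter for block i; P_i = C_i ⊕ S_i.
Only C[4] changed, to A. In CTR, a change in C_i flips the same bit in P_i only; the keystream is unaffected. Decrypting the received ciphertext:
P[0]: T = 9, S = E(K, T) = F; 4 ⊕ F = B.
P[1]: T = A, S = E(K, T) = 6; 0 ⊕ 6 = 6.
P[2]: T = B, S = E(K, T) = E; A ⊕ E = 4.
P[3]: T = C, S = E(K, T) = 5; D ⊕ 5 = 8.
P[4]: T = D, S = E(K, T) = D; A ⊕ D = 7.
P[5]: T = E, S = E(K, T) = 4; F ⊕ 4 = B.
Blocks that differ from the original plaintext: P[4].

P[0] = B, P[1] = 6, P[2] = 4, P[3] = 8, P[4] = 7, P[5] = B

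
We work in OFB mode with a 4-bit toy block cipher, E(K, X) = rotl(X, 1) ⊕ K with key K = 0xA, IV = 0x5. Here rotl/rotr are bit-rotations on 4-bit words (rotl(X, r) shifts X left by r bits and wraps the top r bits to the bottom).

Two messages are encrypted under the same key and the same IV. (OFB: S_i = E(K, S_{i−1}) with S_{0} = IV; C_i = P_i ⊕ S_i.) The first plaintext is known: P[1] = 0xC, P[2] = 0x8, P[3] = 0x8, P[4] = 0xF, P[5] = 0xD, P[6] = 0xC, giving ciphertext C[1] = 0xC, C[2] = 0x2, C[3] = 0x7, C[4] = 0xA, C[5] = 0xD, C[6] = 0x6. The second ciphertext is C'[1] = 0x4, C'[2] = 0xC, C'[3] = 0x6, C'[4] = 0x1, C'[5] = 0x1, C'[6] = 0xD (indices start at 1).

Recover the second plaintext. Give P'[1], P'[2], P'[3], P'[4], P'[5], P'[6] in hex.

In OFB with a reused IV, both messages share the same keystream S_i, so C_i ⊕ C'_i = P_i ⊕ P'_i and thus P'_i = P_i ⊕ C_i ⊕ C'_i.
P'[1]: 0xC ⊕ 0xC ⊕ 0x4 = 0x4.
P'[2]: 0x8 ⊕ 0x2 ⊕ 0xC = 0x6.
P'[3]: 0x8 ⊕ 0x7 ⊕ 0x6 = 0x9.
P'[4]: 0xF ⊕ 0xA ⊕ 0x1 = 0x4.
P'[5]: 0xD ⊕ 0xD ⊕ 0x1 = 0x1.
P'[6]: 0xC ⊕ 0x6 ⊕ 0xD = 0x7.

P'[1] = 0x4, P'[2] = 0x6, P'[3] = 0x9, P'[4] = 0x4, P'[5] = 0x1, P'[6] = 0x7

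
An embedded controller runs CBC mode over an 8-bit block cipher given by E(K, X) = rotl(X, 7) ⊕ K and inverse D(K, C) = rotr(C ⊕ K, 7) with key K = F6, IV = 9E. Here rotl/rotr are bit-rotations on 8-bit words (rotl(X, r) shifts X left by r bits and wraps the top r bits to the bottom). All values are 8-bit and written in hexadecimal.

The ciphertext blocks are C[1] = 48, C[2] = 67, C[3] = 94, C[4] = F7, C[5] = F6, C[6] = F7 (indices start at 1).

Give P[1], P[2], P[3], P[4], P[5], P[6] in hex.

CBC decryption: P_i = D(K, C_i) ⊕ C_{i−1}, with C_{0} = IV.
P[1]: D(K, 48) = 7D; 7D ⊕ 9E = E3.
P[2]: D(K, 67) = 23; 23 ⊕ 48 = 6B.
P[3]: D(K, 94) = C4; C4 ⊕ 67 = A3.
P[4]: D(K, F7) = 02; 02 ⊕ 94 = 96.
P[5]: D(K, F6) = 00; 00 ⊕ F7 = F7.
P[6]: D(K, F7) = 02; 02 ⊕ F6 = F4.

P[1] = E3, P[2] = 6B, P[3] = A3, P[4] = 96, P[5] = F7, P[6] = F4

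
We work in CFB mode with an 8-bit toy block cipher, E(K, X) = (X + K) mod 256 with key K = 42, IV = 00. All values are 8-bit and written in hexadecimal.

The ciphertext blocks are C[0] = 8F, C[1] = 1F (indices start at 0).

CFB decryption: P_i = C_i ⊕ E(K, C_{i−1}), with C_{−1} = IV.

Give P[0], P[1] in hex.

P[0]: E(K, 00) = 42; 8F ⊕ 42 = CD.
P[1]: E(K, 8F) = D1; 1F ⊕ D1 = CE.

P[0] = CD, P[1] = CE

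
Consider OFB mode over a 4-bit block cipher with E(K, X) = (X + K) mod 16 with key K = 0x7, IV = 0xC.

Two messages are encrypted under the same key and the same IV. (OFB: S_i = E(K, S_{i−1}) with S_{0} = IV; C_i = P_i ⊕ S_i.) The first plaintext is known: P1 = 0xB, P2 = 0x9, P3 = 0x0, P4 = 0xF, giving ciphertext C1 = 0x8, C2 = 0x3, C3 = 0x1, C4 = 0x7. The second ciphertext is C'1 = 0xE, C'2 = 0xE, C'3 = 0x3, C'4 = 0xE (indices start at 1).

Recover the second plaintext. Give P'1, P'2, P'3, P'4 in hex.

In OFB with a reused IV, both messages share the same keystream S_i, so C_i ⊕ C'_i = P_i ⊕ P'_i and thus P'_i = P_i ⊕ C_i ⊕ C'_i.
P'1: 0xB ⊕ 0x8 ⊕ 0xE = 0xD.
P'2: 0x9 ⊕ 0x3 ⊕ 0xE = 0x4.
P'3: 0x0 ⊕ 0x1 ⊕ 0x3 = 0x2.
P'4: 0xF ⊕ 0x7 ⊕ 0xE = 0x6.

P'1 = 0xD, P'2 = 0x4, P'3 = 0x2, P'4 = 0x6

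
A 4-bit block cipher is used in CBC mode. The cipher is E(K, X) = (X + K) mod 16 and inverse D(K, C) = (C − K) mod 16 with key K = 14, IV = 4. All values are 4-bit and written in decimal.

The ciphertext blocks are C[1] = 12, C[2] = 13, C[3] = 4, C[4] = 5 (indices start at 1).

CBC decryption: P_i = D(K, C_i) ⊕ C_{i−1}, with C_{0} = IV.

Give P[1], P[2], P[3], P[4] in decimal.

P[1] = 10, P[2] = 3, P[3] = 11, P[4] = 3

P[1]: D(K, 12) = 14; 14 ⊕ 4 = 10.
P[2]: D(K, 13) = 15; 15 ⊕ 12 = 3.
P[3]: D(K, 4) = 6; 6 ⊕ 13 = 11.
P[4]: D(K, 5) = 7; 7 ⊕ 4 = 3.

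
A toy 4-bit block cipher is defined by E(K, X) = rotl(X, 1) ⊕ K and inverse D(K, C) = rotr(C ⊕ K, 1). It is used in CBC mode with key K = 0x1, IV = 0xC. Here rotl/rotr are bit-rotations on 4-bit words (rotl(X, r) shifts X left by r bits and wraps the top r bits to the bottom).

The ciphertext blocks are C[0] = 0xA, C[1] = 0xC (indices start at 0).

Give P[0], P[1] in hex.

CBC decryption: P_i = D(K, C_i) ⊕ C_{i−1}, with C_{−1} = IV.
P[0]: D(K, 0xA) = 0xD; 0xD ⊕ 0xC = 0x1.
P[1]: D(K, 0xC) = 0xE; 0xE ⊕ 0xA = 0x4.

P[0] = 0x1, P[1] = 0x4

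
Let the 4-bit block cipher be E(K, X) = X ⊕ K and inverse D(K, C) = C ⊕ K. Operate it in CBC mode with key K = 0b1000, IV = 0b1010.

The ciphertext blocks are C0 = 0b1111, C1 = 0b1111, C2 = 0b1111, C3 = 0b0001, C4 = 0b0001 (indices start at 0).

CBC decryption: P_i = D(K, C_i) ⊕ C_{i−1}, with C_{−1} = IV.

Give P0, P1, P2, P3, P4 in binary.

P0: D(K, 0b1111) = 0b0111; 0b0111 ⊕ 0b1010 = 0b1101.
P1: D(K, 0b1111) = 0b0111; 0b0111 ⊕ 0b1111 = 0b1000.
P2: D(K, 0b1111) = 0b0111; 0b0111 ⊕ 0b1111 = 0b1000.
P3: D(K, 0b0001) = 0b1001; 0b1001 ⊕ 0b1111 = 0b0110.
P4: D(K, 0b0001) = 0b1001; 0b1001 ⊕ 0b0001 = 0b1000.

P0 = 0b1101, P1 = 0b1000, P2 = 0b1000, P3 = 0b0110, P4 = 0b1000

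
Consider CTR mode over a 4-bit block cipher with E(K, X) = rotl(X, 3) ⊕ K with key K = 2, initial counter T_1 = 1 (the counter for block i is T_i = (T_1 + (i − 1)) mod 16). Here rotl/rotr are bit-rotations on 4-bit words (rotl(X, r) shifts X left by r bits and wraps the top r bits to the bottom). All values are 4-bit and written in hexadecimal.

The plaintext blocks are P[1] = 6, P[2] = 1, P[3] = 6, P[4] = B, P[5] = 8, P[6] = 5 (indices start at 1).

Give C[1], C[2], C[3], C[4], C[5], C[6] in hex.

CTR encryption: S_i = E(K, T_i) where T_i is the counter for block i; C_i = P_i ⊕ S_i.
C[1]: T = 1, S = E(K, T) = A; 6 ⊕ A = C.
C[2]: T = 2, S = E(K, T) = 3; 1 ⊕ 3 = 2.
C[3]: T = 3, S = E(K, T) = B; 6 ⊕ B = D.
C[4]: T = 4, S = E(K, T) = 0; B ⊕ 0 = B.
C[5]: T = 5, S = E(K, T) = 8; 8 ⊕ 8 = 0.
C[6]: T = 6, S = E(K, T) = 1; 5 ⊕ 1 = 4.

C[1] = C, C[2] = 2, C[3] = D, C[4] = B, C[5] = 0, C[6] = 4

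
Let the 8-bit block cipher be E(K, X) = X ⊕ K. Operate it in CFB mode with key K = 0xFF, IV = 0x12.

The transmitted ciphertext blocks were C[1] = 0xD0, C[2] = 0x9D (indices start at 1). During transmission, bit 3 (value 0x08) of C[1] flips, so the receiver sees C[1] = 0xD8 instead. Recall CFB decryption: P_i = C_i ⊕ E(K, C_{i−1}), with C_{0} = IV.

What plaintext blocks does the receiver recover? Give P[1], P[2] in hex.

P[1] = 0x35, P[2] = 0xBA

Only C[1] changed, to 0xD8. In CFB, a change in C_i flips the same bit in P_i and garbles P_{i+1}. Decrypting the received ciphertext:
P[1]: E(K, 0x12) = 0xED; 0xD8 ⊕ 0xED = 0x35.
P[2]: E(K, 0xD8) = 0x27; 0x9D ⊕ 0x27 = 0xBA.
Blocks that differ from the original plaintext: P[1], P[2].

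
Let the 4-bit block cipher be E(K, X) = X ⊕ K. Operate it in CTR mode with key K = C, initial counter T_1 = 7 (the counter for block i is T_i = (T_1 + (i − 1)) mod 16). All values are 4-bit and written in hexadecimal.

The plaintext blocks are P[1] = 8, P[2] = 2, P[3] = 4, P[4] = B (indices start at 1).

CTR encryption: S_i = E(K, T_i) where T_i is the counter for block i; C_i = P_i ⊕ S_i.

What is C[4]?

C[4] = D

C[1]: T = 7, S = E(K, T) = B; 8 ⊕ B = 3.
C[2]: T = 8, S = E(K, T) = 4; 2 ⊕ 4 = 6.
C[3]: T = 9, S = E(K, T) = 5; 4 ⊕ 5 = 1.
C[4]: T = A, S = E(K, T) = 6; B ⊕ 6 = D.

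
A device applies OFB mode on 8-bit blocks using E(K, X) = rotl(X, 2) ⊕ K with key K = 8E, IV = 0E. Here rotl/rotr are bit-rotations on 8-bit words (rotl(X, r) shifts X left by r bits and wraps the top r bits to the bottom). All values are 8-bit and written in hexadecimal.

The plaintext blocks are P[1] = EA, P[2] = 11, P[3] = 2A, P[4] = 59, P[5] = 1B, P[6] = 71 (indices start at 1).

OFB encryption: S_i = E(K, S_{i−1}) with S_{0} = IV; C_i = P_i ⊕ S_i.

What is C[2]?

C[2] = 45

C[1]: S = E(K, 0E) = B6; EA ⊕ B6 = 5C.
C[2]: S = E(K, B6) = 54; 11 ⊕ 54 = 45.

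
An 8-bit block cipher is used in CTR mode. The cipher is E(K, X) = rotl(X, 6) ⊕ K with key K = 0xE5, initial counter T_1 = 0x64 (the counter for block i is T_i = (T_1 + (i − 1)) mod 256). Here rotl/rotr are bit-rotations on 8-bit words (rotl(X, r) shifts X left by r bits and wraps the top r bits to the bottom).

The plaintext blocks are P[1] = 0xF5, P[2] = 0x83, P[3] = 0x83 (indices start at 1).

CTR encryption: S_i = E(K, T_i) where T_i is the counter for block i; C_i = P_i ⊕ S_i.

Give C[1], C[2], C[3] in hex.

C[1]: T = 0x64, S = E(K, T) = 0xFC; 0xF5 ⊕ 0xFC = 0x09.
C[2]: T = 0x65, S = E(K, T) = 0xBC; 0x83 ⊕ 0xBC = 0x3F.
C[3]: T = 0x66, S = E(K, T) = 0x7C; 0x83 ⊕ 0x7C = 0xFF.

C[1] = 0x09, C[2] = 0x3F, C[3] = 0xFF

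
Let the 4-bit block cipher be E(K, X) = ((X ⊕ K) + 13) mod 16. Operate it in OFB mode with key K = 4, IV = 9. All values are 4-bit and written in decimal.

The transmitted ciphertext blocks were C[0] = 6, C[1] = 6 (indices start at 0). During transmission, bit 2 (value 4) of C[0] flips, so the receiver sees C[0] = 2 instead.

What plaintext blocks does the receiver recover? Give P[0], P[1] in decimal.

OFB decryption: S_i = E(K, S_{i−1}) with S_{−1} = IV; P_i = C_i ⊕ S_i.
Only C[0] changed, to 2. In OFB, a change in C_i flips the same bit in P_i only; the keystream is unaffected. Decrypting the received ciphertext:
P[0]: S = E(K, 9) = 10; 2 ⊕ 10 = 8.
P[1]: S = E(K, 10) = 11; 6 ⊕ 11 = 13.
Blocks that differ from the original plaintext: P[0].

P[0] = 8, P[1] = 13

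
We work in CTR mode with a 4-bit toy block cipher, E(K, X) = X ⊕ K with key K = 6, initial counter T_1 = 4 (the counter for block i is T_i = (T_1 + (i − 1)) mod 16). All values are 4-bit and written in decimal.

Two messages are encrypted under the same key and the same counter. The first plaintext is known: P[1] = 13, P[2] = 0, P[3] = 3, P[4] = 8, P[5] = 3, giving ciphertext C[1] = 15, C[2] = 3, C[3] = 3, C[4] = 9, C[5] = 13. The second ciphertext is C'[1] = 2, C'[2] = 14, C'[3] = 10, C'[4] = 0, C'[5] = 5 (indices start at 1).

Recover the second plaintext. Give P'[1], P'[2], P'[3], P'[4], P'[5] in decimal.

P'[1] = 0, P'[2] = 13, P'[3] = 10, P'[4] = 1, P'[5] = 11

In CTR with a reused counter, both messages share the same keystream S_i, so C_i ⊕ C'_i = P_i ⊕ P'_i and thus P'_i = P_i ⊕ C_i ⊕ C'_i.
P'[1]: 13 ⊕ 15 ⊕ 2 = 0.
P'[2]: 0 ⊕ 3 ⊕ 14 = 13.
P'[3]: 3 ⊕ 3 ⊕ 10 = 10.
P'[4]: 8 ⊕ 9 ⊕ 0 = 1.
P'[5]: 3 ⊕ 13 ⊕ 5 = 11.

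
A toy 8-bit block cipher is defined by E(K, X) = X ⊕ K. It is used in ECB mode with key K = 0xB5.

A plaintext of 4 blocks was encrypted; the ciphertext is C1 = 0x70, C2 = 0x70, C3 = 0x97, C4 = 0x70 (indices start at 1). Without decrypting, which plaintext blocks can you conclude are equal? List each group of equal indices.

ECB encrypts each block independently with the same key, so equal ciphertext blocks imply equal plaintext blocks.
C1 = C2 = C4 = 0x70, so P1 = P2 = P4.

P1 = P2 = P4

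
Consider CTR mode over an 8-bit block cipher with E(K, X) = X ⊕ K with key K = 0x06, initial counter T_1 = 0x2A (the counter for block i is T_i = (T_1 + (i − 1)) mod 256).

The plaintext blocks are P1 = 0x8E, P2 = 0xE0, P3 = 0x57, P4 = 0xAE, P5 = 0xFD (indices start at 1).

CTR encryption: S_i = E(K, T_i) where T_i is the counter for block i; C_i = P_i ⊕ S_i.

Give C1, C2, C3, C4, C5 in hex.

C1: T = 0x2A, S = E(K, T) = 0x2C; 0x8E ⊕ 0x2C = 0xA2.
C2: T = 0x2B, S = E(K, T) = 0x2D; 0xE0 ⊕ 0x2D = 0xCD.
C3: T = 0x2C, S = E(K, T) = 0x2A; 0x57 ⊕ 0x2A = 0x7D.
C4: T = 0x2D, S = E(K, T) = 0x2B; 0xAE ⊕ 0x2B = 0x85.
C5: T = 0x2E, S = E(K, T) = 0x28; 0xFD ⊕ 0x28 = 0xD5.

C1 = 0xA2, C2 = 0xCD, C3 = 0x7D, C4 = 0x85, C5 = 0xD5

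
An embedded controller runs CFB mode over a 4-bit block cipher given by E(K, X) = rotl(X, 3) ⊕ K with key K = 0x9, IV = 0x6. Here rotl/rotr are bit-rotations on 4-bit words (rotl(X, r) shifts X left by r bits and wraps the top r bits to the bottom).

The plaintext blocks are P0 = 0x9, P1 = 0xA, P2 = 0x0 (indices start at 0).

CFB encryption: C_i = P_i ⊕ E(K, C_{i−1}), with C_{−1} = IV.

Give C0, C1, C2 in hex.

C0: E(K, 0x6) = 0xA; 0x9 ⊕ 0xA = 0x3.
C1: E(K, 0x3) = 0x0; 0xA ⊕ 0x0 = 0xA.
C2: E(K, 0xA) = 0xC; 0x0 ⊕ 0xC = 0xC.

C0 = 0x3, C1 = 0xA, C2 = 0xC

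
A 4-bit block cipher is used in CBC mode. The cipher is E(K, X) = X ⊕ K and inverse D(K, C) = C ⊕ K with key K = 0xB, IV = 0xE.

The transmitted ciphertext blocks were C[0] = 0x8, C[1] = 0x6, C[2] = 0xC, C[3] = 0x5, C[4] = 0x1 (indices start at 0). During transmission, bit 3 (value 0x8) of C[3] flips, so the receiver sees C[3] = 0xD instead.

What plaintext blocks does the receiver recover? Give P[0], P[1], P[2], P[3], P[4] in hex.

P[0] = 0xD, P[1] = 0x5, P[2] = 0x1, P[3] = 0xA, P[4] = 0x7

CBC decryption: P_i = D(K, C_i) ⊕ C_{i−1}, with C_{−1} = IV.
Only C[3] changed, to 0xD. In CBC, a change in C_i garbles P_i and flips the same bit in P_{i+1}. Decrypting the received ciphertext:
P[0]: D(K, 0x8) = 0x3; 0x3 ⊕ 0xE = 0xD.
P[1]: D(K, 0x6) = 0xD; 0xD ⊕ 0x8 = 0x5.
P[2]: D(K, 0xC) = 0x7; 0x7 ⊕ 0x6 = 0x1.
P[3]: D(K, 0xD) = 0x6; 0x6 ⊕ 0xC = 0xA.
P[4]: D(K, 0x1) = 0xA; 0xA ⊕ 0xD = 0x7.
Blocks that differ from the original plaintext: P[3], P[4].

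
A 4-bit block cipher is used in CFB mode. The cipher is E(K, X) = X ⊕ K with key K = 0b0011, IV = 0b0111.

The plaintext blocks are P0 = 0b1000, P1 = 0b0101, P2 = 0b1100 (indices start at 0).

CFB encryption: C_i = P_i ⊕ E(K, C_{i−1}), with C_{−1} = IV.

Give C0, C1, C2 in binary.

C0 = 0b1100, C1 = 0b1010, C2 = 0b0101

C0: E(K, 0b0111) = 0b0100; 0b1000 ⊕ 0b0100 = 0b1100.
C1: E(K, 0b1100) = 0b1111; 0b0101 ⊕ 0b1111 = 0b1010.
C2: E(K, 0b1010) = 0b1001; 0b1100 ⊕ 0b1001 = 0b0101.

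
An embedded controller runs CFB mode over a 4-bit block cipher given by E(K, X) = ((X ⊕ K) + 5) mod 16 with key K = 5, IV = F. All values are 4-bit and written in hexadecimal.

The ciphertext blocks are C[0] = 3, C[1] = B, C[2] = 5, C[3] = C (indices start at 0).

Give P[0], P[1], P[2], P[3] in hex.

P[0] = C, P[1] = 0, P[2] = 6, P[3] = 9

CFB decryption: P_i = C_i ⊕ E(K, C_{i−1}), with C_{−1} = IV.
P[0]: E(K, F) = F; 3 ⊕ F = C.
P[1]: E(K, 3) = B; B ⊕ B = 0.
P[2]: E(K, B) = 3; 5 ⊕ 3 = 6.
P[3]: E(K, 5) = 5; C ⊕ 5 = 9.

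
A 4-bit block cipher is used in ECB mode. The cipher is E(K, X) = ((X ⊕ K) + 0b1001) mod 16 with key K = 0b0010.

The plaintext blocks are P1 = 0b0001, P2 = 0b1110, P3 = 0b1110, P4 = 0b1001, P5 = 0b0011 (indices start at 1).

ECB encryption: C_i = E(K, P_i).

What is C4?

C4 = 0b0100

C4: E(K, 0b1001) = 0b0100.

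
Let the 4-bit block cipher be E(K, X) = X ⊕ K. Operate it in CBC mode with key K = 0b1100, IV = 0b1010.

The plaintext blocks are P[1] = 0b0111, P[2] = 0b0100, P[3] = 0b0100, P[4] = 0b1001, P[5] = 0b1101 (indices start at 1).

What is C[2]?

C[2] = 0b1001

CBC encryption: C_i = E(K, P_i ⊕ C_{i−1}), with C_{0} = IV.
C[1]: P[1] ⊕ 0b1010 = 0b1101; E(K, 0b1101) = 0b0001.
C[2]: P[2] ⊕ 0b0001 = 0b0101; E(K, 0b0101) = 0b1001.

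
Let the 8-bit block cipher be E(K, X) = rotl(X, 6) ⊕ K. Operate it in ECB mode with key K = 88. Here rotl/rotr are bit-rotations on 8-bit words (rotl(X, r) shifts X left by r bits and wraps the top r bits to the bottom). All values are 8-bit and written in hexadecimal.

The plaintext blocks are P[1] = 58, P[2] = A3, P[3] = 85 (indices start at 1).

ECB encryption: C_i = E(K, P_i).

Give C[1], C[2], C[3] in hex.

C[1] = 9E, C[2] = 60, C[3] = E9

C[1]: E(K, 58) = 9E.
C[2]: E(K, A3) = 60.
C[3]: E(K, 85) = E9.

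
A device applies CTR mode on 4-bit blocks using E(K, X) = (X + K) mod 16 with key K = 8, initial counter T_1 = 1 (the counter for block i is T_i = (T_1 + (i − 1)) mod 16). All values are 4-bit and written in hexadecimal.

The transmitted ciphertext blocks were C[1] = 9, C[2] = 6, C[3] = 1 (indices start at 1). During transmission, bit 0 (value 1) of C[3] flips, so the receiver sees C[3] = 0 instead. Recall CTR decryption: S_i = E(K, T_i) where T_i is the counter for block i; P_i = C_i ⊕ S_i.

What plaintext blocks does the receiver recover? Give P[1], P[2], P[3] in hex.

Only C[3] changed, to 0. In CTR, a change in C_i flips the same bit in P_i only; the keystream is unaffected. Decrypting the received ciphertext:
P[1]: T = 1, S = E(K, T) = 9; 9 ⊕ 9 = 0.
P[2]: T = 2, S = E(K, T) = A; 6 ⊕ A = C.
P[3]: T = 3, S = E(K, T) = B; 0 ⊕ B = B.
Blocks that differ from the original plaintext: P[3].

P[1] = 0, P[2] = C, P[3] = B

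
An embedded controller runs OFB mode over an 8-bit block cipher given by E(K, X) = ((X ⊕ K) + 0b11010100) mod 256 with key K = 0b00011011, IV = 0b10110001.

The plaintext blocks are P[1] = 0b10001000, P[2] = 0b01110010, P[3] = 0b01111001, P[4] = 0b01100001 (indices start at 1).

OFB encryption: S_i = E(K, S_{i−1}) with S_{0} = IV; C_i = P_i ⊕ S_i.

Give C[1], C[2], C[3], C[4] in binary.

C[1]: S = E(K, 0b10110001) = 0b01111110; 0b10001000 ⊕ 0b01111110 = 0b11110110.
C[2]: S = E(K, 0b01111110) = 0b00111001; 0b01110010 ⊕ 0b00111001 = 0b01001011.
C[3]: S = E(K, 0b00111001) = 0b11110110; 0b01111001 ⊕ 0b11110110 = 0b10001111.
C[4]: S = E(K, 0b11110110) = 0b11000001; 0b01100001 ⊕ 0b11000001 = 0b10100000.

C[1] = 0b11110110, C[2] = 0b01001011, C[3] = 0b10001111, C[4] = 0b10100000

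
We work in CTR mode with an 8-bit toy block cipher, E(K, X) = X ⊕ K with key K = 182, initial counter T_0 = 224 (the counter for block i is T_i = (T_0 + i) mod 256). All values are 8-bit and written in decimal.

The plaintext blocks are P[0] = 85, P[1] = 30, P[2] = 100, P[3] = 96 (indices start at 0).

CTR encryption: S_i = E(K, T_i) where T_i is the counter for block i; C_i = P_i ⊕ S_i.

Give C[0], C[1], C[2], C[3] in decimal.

C[0] = 3, C[1] = 73, C[2] = 48, C[3] = 53

C[0]: T = 224, S = E(K, T) = 86; 85 ⊕ 86 = 3.
C[1]: T = 225, S = E(K, T) = 87; 30 ⊕ 87 = 73.
C[2]: T = 226, S = E(K, T) = 84; 100 ⊕ 84 = 48.
C[3]: T = 227, S = E(K, T) = 85; 96 ⊕ 85 = 53.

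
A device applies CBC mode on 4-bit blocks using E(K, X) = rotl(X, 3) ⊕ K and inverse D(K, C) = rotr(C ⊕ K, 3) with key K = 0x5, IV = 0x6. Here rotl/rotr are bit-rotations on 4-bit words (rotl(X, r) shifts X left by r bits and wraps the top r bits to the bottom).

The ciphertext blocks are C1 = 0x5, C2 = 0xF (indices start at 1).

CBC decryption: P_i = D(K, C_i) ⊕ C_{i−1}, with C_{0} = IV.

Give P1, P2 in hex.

P1: D(K, 0x5) = 0x0; 0x0 ⊕ 0x6 = 0x6.
P2: D(K, 0xF) = 0x5; 0x5 ⊕ 0x5 = 0x0.

P1 = 0x6, P2 = 0x0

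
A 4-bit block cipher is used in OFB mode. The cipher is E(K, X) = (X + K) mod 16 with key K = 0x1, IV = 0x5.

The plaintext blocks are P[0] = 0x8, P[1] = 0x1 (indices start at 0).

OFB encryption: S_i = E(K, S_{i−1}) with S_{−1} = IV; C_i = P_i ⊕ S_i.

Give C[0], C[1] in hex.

C[0]: S = E(K, 0x5) = 0x6; 0x8 ⊕ 0x6 = 0xE.
C[1]: S = E(K, 0x6) = 0x7; 0x1 ⊕ 0x7 = 0x6.

C[0] = 0xE, C[1] = 0x6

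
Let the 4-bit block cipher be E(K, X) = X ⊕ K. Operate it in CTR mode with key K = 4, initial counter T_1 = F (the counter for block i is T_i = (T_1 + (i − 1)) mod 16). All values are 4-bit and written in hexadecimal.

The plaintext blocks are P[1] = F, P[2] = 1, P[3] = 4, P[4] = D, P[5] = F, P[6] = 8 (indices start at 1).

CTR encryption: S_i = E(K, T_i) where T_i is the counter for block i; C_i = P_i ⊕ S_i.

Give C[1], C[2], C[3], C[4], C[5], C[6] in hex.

C[1]: T = F, S = E(K, T) = B; F ⊕ B = 4.
C[2]: T = 0, S = E(K, T) = 4; 1 ⊕ 4 = 5.
C[3]: T = 1, S = E(K, T) = 5; 4 ⊕ 5 = 1.
C[4]: T = 2, S = E(K, T) = 6; D ⊕ 6 = B.
C[5]: T = 3, S = E(K, T) = 7; F ⊕ 7 = 8.
C[6]: T = 4, S = E(K, T) = 0; 8 ⊕ 0 = 8.

C[1] = 4, C[2] = 5, C[3] = 1, C[4] = B, C[5] = 8, C[6] = 8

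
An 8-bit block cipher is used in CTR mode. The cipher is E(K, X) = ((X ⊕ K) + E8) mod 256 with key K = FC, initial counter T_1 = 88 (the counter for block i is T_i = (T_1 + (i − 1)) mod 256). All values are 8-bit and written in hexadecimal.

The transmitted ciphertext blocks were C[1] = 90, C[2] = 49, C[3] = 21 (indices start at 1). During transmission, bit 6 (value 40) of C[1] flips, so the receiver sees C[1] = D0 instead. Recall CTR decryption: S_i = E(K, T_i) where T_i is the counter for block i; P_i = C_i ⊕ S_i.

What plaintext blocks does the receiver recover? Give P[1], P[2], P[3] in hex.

P[1] = 8C, P[2] = 14, P[3] = 7F

Only C[1] changed, to D0. In CTR, a change in C_i flips the same bit in P_i only; the keystream is unaffected. Decrypting the received ciphertext:
P[1]: T = 88, S = E(K, T) = 5C; D0 ⊕ 5C = 8C.
P[2]: T = 89, S = E(K, T) = 5D; 49 ⊕ 5D = 14.
P[3]: T = 8A, S = E(K, T) = 5E; 21 ⊕ 5E = 7F.
Blocks that differ from the original plaintext: P[1].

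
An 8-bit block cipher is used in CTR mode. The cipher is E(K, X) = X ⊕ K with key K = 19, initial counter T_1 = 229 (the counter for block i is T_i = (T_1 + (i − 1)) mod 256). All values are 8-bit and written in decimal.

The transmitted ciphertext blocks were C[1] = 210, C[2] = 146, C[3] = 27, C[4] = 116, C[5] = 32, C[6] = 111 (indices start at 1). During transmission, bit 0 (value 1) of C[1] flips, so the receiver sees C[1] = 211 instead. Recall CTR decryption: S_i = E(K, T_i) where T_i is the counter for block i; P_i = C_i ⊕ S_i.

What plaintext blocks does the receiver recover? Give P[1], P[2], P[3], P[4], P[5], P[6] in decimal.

P[1] = 37, P[2] = 103, P[3] = 239, P[4] = 143, P[5] = 218, P[6] = 150

Only C[1] changed, to 211. In CTR, a change in C_i flips the same bit in P_i only; the keystream is unaffected. Decrypting the received ciphertext:
P[1]: T = 229, S = E(K, T) = 246; 211 ⊕ 246 = 37.
P[2]: T = 230, S = E(K, T) = 245; 146 ⊕ 245 = 103.
P[3]: T = 231, S = E(K, T) = 244; 27 ⊕ 244 = 239.
P[4]: T = 232, S = E(K, T) = 251; 116 ⊕ 251 = 143.
P[5]: T = 233, S = E(K, T) = 250; 32 ⊕ 250 = 218.
P[6]: T = 234, S = E(K, T) = 249; 111 ⊕ 249 = 150.
Blocks that differ from the original plaintext: P[1].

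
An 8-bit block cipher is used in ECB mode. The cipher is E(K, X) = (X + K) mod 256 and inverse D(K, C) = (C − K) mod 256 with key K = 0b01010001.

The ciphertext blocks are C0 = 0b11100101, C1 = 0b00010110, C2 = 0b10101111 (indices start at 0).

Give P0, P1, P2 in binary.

P0 = 0b10010100, P1 = 0b11000101, P2 = 0b01011110

ECB decryption: P_i = D(K, C_i).
P0: D(K, 0b11100101) = 0b10010100.
P1: D(K, 0b00010110) = 0b11000101.
P2: D(K, 0b10101111) = 0b01011110.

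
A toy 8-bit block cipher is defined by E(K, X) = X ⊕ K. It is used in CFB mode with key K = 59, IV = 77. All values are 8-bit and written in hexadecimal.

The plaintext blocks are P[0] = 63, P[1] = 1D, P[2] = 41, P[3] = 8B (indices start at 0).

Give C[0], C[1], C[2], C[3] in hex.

C[0] = 4D, C[1] = 09, C[2] = 11, C[3] = C3

CFB encryption: C_i = P_i ⊕ E(K, C_{i−1}), with C_{−1} = IV.
C[0]: E(K, 77) = 2E; 63 ⊕ 2E = 4D.
C[1]: E(K, 4D) = 14; 1D ⊕ 14 = 09.
C[2]: E(K, 09) = 50; 41 ⊕ 50 = 11.
C[3]: E(K, 11) = 48; 8B ⊕ 48 = C3.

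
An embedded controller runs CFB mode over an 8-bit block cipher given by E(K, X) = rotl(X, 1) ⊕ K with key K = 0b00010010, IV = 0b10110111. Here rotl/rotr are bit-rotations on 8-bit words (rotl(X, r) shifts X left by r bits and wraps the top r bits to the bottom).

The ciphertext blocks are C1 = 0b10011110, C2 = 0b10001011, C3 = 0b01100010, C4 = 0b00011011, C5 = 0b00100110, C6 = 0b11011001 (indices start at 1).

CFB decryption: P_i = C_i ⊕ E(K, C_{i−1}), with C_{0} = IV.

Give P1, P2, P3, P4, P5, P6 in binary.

P1: E(K, 0b10110111) = 0b01111101; 0b10011110 ⊕ 0b01111101 = 0b11100011.
P2: E(K, 0b10011110) = 0b00101111; 0b10001011 ⊕ 0b00101111 = 0b10100100.
P3: E(K, 0b10001011) = 0b00000101; 0b01100010 ⊕ 0b00000101 = 0b01100111.
P4: E(K, 0b01100010) = 0b11010110; 0b00011011 ⊕ 0b11010110 = 0b11001101.
P5: E(K, 0b00011011) = 0b00100100; 0b00100110 ⊕ 0b00100100 = 0b00000010.
P6: E(K, 0b00100110) = 0b01011110; 0b11011001 ⊕ 0b01011110 = 0b10000111.

P1 = 0b11100011, P2 = 0b10100100, P3 = 0b01100111, P4 = 0b11001101, P5 = 0b00000010, P6 = 0b10000111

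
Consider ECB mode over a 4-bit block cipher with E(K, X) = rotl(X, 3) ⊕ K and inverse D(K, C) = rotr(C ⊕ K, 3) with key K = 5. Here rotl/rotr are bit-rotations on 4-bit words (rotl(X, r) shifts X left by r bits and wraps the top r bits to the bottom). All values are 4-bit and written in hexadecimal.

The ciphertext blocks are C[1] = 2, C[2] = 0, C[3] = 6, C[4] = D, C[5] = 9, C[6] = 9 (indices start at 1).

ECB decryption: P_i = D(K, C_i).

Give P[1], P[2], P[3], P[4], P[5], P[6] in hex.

P[1]: D(K, 2) = E.
P[2]: D(K, 0) = A.
P[3]: D(K, 6) = 6.
P[4]: D(K, D) = 1.
P[5]: D(K, 9) = 9.
P[6]: D(K, 9) = 9.

P[1] = E, P[2] = A, P[3] = 6, P[4] = 1, P[5] = 9, P[6] = 9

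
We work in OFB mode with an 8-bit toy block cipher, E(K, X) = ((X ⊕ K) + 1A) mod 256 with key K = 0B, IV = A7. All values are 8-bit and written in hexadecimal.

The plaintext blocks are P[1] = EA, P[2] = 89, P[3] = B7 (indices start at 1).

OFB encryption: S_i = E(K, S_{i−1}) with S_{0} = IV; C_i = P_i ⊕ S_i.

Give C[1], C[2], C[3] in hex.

C[1]: S = E(K, A7) = C6; EA ⊕ C6 = 2C.
C[2]: S = E(K, C6) = E7; 89 ⊕ E7 = 6E.
C[3]: S = E(K, E7) = 06; B7 ⊕ 06 = B1.

C[1] = 2C, C[2] = 6E, C[3] = B1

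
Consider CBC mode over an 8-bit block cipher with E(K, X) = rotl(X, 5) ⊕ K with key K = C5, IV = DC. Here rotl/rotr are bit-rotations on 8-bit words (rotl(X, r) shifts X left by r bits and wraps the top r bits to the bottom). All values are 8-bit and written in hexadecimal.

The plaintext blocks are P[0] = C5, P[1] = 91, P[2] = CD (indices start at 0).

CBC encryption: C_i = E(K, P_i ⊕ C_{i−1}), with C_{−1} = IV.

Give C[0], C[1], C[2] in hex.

C[0] = E6, C[1] = 2B, C[2] = 19

C[0]: P[0] ⊕ DC = 19; E(K, 19) = E6.
C[1]: P[1] ⊕ E6 = 77; E(K, 77) = 2B.
C[2]: P[2] ⊕ 2B = E6; E(K, E6) = 19.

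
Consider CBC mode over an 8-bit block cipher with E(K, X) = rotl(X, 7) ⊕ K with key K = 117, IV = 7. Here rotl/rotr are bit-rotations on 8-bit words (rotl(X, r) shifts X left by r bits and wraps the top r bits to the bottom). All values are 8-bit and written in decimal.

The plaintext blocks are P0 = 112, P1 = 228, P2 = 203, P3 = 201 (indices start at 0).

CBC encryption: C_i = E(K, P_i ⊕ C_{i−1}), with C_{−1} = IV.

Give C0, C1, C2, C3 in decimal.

C0 = 206, C1 = 96, C2 = 160, C3 = 193

C0: P0 ⊕ 7 = 119; E(K, 119) = 206.
C1: P1 ⊕ 206 = 42; E(K, 42) = 96.
C2: P2 ⊕ 96 = 171; E(K, 171) = 160.
C3: P3 ⊕ 160 = 105; E(K, 105) = 193.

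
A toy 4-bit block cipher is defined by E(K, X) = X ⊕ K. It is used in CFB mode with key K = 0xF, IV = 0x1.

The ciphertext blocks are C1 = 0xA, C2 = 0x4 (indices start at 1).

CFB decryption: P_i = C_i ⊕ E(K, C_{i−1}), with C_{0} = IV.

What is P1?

P1: E(K, 0x1) = 0xE; 0xA ⊕ 0xE = 0x4.

P1 = 0x4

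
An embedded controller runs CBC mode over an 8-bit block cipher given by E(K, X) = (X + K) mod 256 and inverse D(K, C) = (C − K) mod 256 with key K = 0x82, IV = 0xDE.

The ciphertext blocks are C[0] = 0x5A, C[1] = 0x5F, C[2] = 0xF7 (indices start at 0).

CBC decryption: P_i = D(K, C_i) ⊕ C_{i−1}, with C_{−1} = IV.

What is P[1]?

P[1]: D(K, 0x5F) = 0xDD; 0xDD ⊕ 0x5A = 0x87.

P[1] = 0x87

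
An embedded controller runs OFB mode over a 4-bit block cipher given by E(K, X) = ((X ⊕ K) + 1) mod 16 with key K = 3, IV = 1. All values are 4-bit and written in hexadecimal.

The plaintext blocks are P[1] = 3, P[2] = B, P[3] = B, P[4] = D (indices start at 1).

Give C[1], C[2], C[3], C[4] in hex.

C[1] = 0, C[2] = A, C[3] = 8, C[4] = C

OFB encryption: S_i = E(K, S_{i−1}) with S_{0} = IV; C_i = P_i ⊕ S_i.
C[1]: S = E(K, 1) = 3; 3 ⊕ 3 = 0.
C[2]: S = E(K, 3) = 1; B ⊕ 1 = A.
C[3]: S = E(K, 1) = 3; B ⊕ 3 = 8.
C[4]: S = E(K, 3) = 1; D ⊕ 1 = C.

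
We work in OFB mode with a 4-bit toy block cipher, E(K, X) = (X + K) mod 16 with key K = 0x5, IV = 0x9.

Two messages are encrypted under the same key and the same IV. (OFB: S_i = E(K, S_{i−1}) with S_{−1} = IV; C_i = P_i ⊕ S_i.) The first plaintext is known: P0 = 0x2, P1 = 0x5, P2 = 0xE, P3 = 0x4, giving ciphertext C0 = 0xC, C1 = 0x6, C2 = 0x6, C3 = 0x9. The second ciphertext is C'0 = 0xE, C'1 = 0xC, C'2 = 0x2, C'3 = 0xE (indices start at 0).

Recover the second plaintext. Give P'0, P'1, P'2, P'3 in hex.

P'0 = 0x0, P'1 = 0xF, P'2 = 0xA, P'3 = 0x3

In OFB with a reused IV, both messages share the same keystream S_i, so C_i ⊕ C'_i = P_i ⊕ P'_i and thus P'_i = P_i ⊕ C_i ⊕ C'_i.
P'0: 0x2 ⊕ 0xC ⊕ 0xE = 0x0.
P'1: 0x5 ⊕ 0x6 ⊕ 0xC = 0xF.
P'2: 0xE ⊕ 0x6 ⊕ 0x2 = 0xA.
P'3: 0x4 ⊕ 0x9 ⊕ 0xE = 0x3.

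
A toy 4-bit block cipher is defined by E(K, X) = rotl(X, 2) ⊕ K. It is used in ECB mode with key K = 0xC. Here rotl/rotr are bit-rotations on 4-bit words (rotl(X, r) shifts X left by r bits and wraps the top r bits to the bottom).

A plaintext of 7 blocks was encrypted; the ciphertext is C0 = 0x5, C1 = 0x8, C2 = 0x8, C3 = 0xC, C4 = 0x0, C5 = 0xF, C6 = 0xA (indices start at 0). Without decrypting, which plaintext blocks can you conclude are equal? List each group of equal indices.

ECB encrypts each block independently with the same key, so equal ciphertext blocks imply equal plaintext blocks.
C1 = C2 = 0x8, so P1 = P2.

P1 = P2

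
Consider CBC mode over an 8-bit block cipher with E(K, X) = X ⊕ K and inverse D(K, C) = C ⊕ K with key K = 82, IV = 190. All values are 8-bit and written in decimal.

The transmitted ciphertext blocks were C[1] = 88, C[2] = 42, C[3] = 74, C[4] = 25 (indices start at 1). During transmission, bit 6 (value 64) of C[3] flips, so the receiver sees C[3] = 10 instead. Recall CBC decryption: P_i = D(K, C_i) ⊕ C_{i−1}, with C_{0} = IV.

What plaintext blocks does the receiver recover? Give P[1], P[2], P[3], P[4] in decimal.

P[1] = 180, P[2] = 32, P[3] = 114, P[4] = 65

Only C[3] changed, to 10. In CBC, a change in C_i garbles P_i and flips the same bit in P_{i+1}. Decrypting the received ciphertext:
P[1]: D(K, 88) = 10; 10 ⊕ 190 = 180.
P[2]: D(K, 42) = 120; 120 ⊕ 88 = 32.
P[3]: D(K, 10) = 88; 88 ⊕ 42 = 114.
P[4]: D(K, 25) = 75; 75 ⊕ 10 = 65.
Blocks that differ from the original plaintext: P[3], P[4].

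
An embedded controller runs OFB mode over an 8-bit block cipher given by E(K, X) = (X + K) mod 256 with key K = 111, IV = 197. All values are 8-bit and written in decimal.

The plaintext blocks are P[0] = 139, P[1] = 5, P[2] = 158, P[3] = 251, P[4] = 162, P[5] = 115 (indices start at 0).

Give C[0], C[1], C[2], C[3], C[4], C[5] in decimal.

OFB encryption: S_i = E(K, S_{i−1}) with S_{−1} = IV; C_i = P_i ⊕ S_i.
C[0]: S = E(K, 197) = 52; 139 ⊕ 52 = 191.
C[1]: S = E(K, 52) = 163; 5 ⊕ 163 = 166.
C[2]: S = E(K, 163) = 18; 158 ⊕ 18 = 140.
C[3]: S = E(K, 18) = 129; 251 ⊕ 129 = 122.
C[4]: S = E(K, 129) = 240; 162 ⊕ 240 = 82.
C[5]: S = E(K, 240) = 95; 115 ⊕ 95 = 44.

C[0] = 191, C[1] = 166, C[2] = 140, C[3] = 122, C[4] = 82, C[5] = 44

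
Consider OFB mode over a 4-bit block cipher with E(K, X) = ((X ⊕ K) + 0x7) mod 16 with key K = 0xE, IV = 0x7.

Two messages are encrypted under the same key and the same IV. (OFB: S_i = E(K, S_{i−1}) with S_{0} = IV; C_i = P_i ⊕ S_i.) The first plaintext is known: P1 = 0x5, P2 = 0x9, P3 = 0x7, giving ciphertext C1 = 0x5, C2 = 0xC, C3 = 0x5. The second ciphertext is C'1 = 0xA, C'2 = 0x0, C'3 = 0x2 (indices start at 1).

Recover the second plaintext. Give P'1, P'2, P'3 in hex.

P'1 = 0xA, P'2 = 0x5, P'3 = 0x0

In OFB with a reused IV, both messages share the same keystream S_i, so C_i ⊕ C'_i = P_i ⊕ P'_i and thus P'_i = P_i ⊕ C_i ⊕ C'_i.
P'1: 0x5 ⊕ 0x5 ⊕ 0xA = 0xA.
P'2: 0x9 ⊕ 0xC ⊕ 0x0 = 0x5.
P'3: 0x7 ⊕ 0x5 ⊕ 0x2 = 0x0.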